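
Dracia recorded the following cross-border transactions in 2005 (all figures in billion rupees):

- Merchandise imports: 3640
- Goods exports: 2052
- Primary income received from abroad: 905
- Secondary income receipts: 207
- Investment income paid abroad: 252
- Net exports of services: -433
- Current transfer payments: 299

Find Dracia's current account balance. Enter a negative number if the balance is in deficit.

-1460

Goods balance = 2052 - 3640 = -1588
Services balance = -433
Trade balance (goods + services) = -1588 + (-433) = -2021
Net primary income = 905 - 252 = 653
Net secondary income = 207 - 299 = -92
Current account = -2021 + 653 + (-92) = -1460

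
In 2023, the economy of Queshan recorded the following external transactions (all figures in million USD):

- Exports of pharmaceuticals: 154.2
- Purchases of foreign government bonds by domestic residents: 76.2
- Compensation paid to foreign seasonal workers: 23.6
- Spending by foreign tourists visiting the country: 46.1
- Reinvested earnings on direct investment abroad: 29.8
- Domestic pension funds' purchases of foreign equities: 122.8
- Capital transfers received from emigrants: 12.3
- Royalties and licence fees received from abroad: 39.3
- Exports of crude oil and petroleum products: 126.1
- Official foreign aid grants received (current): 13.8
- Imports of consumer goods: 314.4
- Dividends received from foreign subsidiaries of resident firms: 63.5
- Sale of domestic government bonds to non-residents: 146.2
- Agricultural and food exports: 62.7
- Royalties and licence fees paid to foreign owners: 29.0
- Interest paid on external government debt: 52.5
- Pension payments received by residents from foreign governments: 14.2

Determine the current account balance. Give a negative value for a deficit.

Goods: 154.2 + 126.1 - 314.4 + 62.7 = 28.6
Services: 46.1 + 39.3 - 29.0 = 56.4
Primary income: 29.8 + 63.5 - 23.6 - 52.5 = 17.2
Secondary income: 14.2 + 13.8 = 28.0
Current account = 28.6 + 56.4 + 17.2 + 28.0 = 130.2
(Excluded from the current account — financial account: purchases of foreign government bonds by domestic residents 76.2, domestic pension funds' purchases of foreign equities 122.8, sale of domestic government bonds to non-residents 146.2; capital account: capital transfers received from emigrants 12.3.)

130.2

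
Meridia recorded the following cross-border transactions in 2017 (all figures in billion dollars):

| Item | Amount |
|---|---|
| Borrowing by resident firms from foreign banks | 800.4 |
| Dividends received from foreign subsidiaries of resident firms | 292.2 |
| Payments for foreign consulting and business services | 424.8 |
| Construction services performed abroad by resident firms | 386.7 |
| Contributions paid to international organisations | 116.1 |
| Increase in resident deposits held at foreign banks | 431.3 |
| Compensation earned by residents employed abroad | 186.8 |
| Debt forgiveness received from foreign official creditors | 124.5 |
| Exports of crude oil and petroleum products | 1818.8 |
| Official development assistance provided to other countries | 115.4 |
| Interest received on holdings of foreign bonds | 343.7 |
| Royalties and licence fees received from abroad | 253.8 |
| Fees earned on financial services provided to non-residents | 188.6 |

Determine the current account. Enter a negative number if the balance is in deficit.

Goods: 1818.8
Services: 253.8 + 386.7 - 424.8 + 188.6 = 404.3
Primary income: 343.7 + 186.8 + 292.2 = 822.7
Secondary income: -115.4 - 116.1 = -231.5
Current account = 1818.8 + 404.3 + 822.7 + (-231.5) = 2814.3
(Excluded from the current account — financial account: borrowing by resident firms from foreign banks 800.4, increase in resident deposits held at foreign banks 431.3; capital account: debt forgiveness received from foreign official creditors 124.5.)

2814.3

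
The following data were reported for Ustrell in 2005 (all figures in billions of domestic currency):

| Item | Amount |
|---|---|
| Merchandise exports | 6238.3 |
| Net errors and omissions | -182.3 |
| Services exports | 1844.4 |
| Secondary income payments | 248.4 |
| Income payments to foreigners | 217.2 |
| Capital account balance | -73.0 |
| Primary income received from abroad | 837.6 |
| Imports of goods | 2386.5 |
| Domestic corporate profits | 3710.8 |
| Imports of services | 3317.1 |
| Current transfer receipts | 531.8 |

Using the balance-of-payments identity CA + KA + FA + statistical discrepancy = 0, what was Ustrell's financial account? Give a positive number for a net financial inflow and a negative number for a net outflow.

-3027.6

Goods balance = 6238.3 - 2386.5 = 3851.8
Services balance = 1844.4 - 3317.1 = -1472.7
Trade balance (goods + services) = 3851.8 + (-1472.7) = 2379.1
Net primary income = 837.6 - 217.2 = 620.4
Net secondary income = 531.8 - 248.4 = 283.4
Current account = 2379.1 + 620.4 + 283.4 = 3282.9
Financial account = -(3282.9 + (-73.0) + (-182.3)) = -3027.6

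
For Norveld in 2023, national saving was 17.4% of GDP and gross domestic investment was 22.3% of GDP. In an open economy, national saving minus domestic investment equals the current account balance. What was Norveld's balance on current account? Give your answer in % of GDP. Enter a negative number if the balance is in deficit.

-4.9

CA = S - I = 17.4 - 22.3 = -4.9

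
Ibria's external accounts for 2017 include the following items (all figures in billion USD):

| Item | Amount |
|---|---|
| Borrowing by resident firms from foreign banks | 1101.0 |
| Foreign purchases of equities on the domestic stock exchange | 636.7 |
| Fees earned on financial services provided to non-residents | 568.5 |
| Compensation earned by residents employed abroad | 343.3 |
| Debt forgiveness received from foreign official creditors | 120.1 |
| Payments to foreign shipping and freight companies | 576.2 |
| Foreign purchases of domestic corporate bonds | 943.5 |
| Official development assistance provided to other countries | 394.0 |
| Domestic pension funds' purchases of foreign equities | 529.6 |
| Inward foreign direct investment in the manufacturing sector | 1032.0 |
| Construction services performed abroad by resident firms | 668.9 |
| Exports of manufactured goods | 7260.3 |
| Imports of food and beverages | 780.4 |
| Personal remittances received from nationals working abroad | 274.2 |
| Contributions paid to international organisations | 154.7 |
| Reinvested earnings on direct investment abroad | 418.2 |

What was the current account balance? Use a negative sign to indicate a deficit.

Goods: 7260.3 - 780.4 = 6479.9
Services: 668.9 + 568.5 - 576.2 = 661.2
Primary income: 343.3 + 418.2 = 761.5
Secondary income: -154.7 - 394.0 + 274.2 = -274.5
Current account = 6479.9 + 661.2 + 761.5 + (-274.5) = 7628.1
(Excluded from the current account — financial account: borrowing by resident firms from foreign banks 1101.0, foreign purchases of equities on the domestic stock exchange 636.7, foreign purchases of domestic corporate bonds 943.5, domestic pension funds' purchases of foreign equities 529.6, inward foreign direct investment in the manufacturing sector 1032.0; capital account: debt forgiveness received from foreign official creditors 120.1.)

7628.1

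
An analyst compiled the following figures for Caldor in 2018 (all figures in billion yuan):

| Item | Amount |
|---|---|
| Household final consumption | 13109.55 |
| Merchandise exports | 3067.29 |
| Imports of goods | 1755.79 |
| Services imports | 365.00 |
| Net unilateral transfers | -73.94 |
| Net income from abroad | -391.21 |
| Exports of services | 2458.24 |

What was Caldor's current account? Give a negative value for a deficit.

Goods balance = 3067.29 - 1755.79 = 1311.50
Services balance = 2458.24 - 365.00 = 2093.24
Trade balance (goods + services) = 1311.50 + 2093.24 = 3404.74
Net primary income = -391.21
Net secondary income = -73.94
Current account = 3404.74 + (-391.21) + (-73.94) = 2939.59

2939.59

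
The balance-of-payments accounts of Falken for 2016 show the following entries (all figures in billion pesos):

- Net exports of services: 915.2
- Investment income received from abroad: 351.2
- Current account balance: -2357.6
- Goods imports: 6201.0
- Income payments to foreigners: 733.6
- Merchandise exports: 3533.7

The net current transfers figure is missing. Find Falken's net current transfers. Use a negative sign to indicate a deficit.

Current account = goods balance + services balance + net primary income + net secondary income
Sum of the known components = -2134.5
Net current transfers = CA - (known components) = -2357.6 - (-2134.5) = -223.1

-223.1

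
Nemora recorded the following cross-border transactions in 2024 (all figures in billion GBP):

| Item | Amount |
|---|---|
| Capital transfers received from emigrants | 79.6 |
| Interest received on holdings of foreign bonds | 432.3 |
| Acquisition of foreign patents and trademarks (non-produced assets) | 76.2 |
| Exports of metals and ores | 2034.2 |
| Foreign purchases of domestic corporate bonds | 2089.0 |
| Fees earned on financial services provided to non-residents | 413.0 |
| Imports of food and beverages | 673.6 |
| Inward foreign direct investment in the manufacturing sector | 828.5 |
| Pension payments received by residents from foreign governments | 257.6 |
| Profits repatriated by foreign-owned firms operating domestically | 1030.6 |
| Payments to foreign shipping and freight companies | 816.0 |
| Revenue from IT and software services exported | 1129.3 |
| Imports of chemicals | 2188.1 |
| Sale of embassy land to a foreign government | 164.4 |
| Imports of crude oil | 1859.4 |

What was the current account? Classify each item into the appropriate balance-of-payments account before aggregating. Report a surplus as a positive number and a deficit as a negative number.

-2301.3

Goods: 2034.2 - 673.6 - 2188.1 - 1859.4 = -2686.9
Services: 1129.3 + 413.0 - 816.0 = 726.3
Primary income: -1030.6 + 432.3 = -598.3
Secondary income: 257.6
Current account = (-2686.9) + 726.3 + (-598.3) + 257.6 = -2301.3
(Excluded from the current account — capital account: capital transfers received from emigrants 79.6, acquisition of foreign patents and trademarks (non-produced assets) 76.2, sale of embassy land to a foreign government 164.4; financial account: foreign purchases of domestic corporate bonds 2089.0, inward foreign direct investment in the manufacturing sector 828.5.)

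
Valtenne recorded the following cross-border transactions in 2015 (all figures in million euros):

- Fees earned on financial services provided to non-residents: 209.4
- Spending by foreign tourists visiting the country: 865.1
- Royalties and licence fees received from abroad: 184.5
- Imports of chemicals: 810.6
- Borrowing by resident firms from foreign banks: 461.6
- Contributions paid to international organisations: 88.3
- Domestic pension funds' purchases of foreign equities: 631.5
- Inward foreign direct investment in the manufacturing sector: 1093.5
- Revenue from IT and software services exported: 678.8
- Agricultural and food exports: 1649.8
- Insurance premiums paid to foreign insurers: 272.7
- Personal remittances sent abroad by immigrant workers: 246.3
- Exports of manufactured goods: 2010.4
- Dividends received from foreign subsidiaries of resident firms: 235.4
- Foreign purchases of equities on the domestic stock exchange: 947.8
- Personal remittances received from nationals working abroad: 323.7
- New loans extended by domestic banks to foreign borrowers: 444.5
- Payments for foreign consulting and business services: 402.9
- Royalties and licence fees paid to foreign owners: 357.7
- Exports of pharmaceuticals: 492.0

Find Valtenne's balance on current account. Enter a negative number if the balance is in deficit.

4470.6

Goods: 492.0 + 2010.4 + 1649.8 - 810.6 = 3341.6
Services: -402.9 - 357.7 + 209.4 + 865.1 + 184.5 - 272.7 + 678.8 = 904.5
Primary income: 235.4
Secondary income: 323.7 - 88.3 - 246.3 = -10.9
Current account = 3341.6 + 904.5 + 235.4 + (-10.9) = 4470.6
(Excluded from the current account — financial account: borrowing by resident firms from foreign banks 461.6, domestic pension funds' purchases of foreign equities 631.5, inward foreign direct investment in the manufacturing sector 1093.5, foreign purchases of equities on the domestic stock exchange 947.8, new loans extended by domestic banks to foreign borrowers 444.5.)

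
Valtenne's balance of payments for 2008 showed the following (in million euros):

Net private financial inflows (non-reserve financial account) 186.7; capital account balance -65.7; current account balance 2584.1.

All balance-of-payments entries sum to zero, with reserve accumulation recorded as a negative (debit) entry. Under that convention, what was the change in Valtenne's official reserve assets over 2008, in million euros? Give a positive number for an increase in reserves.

2705.1

Official reserve transactions balance = -(2584.1 + (-65.7) + 186.7) = -2705.1
An accumulation of reserves is recorded as a debit (negative entry), so the change in the stock of reserves is the negative of that balance.
Change in official reserves = -(-2705.1) = 2705.1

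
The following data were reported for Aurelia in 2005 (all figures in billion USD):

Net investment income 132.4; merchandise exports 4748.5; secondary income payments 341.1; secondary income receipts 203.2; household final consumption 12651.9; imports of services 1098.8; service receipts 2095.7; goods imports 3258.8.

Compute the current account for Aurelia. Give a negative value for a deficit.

2481.1

Goods balance = 4748.5 - 3258.8 = 1489.7
Services balance = 2095.7 - 1098.8 = 996.9
Trade balance (goods + services) = 1489.7 + 996.9 = 2486.6
Net primary income = 132.4
Net secondary income = 203.2 - 341.1 = -137.9
Current account = 2486.6 + 132.4 + (-137.9) = 2481.1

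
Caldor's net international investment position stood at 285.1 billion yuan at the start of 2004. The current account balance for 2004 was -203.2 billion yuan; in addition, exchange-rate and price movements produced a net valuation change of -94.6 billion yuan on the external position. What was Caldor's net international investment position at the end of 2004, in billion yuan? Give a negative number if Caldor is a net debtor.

-12.7

Change in NIIP = current account + net valuation change = -203.2 + (-94.6) = -297.8
End-of-year NIIP = 285.1 + (-297.8) = -12.7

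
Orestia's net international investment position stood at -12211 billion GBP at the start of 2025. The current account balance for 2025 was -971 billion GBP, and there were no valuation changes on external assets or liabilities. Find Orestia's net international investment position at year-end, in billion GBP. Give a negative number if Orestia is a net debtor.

With no valuation effects, change in NIIP = current account = -971
End-of-year NIIP = -12211 + (-971) = -13182

-13182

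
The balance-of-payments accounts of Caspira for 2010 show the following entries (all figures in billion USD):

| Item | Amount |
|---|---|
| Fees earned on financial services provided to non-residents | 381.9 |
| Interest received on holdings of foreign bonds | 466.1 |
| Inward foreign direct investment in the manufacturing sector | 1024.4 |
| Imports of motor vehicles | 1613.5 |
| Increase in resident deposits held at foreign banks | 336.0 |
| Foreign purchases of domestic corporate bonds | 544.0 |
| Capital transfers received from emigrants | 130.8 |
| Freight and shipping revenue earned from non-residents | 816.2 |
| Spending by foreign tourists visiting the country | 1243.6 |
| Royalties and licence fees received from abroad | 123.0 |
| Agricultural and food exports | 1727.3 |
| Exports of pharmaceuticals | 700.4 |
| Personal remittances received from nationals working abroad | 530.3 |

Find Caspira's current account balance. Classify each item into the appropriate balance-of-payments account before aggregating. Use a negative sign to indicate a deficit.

Goods: -1613.5 + 700.4 + 1727.3 = 814.2
Services: 123.0 + 381.9 + 816.2 + 1243.6 = 2564.7
Primary income: 466.1
Secondary income: 530.3
Current account = 814.2 + 2564.7 + 466.1 + 530.3 = 4375.3
(Excluded from the current account — financial account: inward foreign direct investment in the manufacturing sector 1024.4, increase in resident deposits held at foreign banks 336.0, foreign purchases of domestic corporate bonds 544.0; capital account: capital transfers received from emigrants 130.8.)

4375.3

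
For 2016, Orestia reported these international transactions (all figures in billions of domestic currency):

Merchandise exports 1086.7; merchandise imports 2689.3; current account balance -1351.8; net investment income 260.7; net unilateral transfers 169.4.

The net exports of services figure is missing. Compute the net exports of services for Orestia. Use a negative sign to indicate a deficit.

Current account = goods balance + services balance + net primary income + net secondary income
Sum of the known components = -1172.5
Net exports of services = CA - (known components) = -1351.8 - (-1172.5) = -179.3

-179.3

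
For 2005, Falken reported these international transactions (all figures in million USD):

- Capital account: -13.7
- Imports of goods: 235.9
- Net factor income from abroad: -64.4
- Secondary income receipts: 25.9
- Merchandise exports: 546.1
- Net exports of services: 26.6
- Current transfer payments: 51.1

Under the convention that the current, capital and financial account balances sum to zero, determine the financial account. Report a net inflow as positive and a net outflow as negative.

-233.5

Goods balance = 546.1 - 235.9 = 310.2
Services balance = 26.6
Trade balance (goods + services) = 310.2 + 26.6 = 336.8
Net primary income = -64.4
Net secondary income = 25.9 - 51.1 = -25.2
Current account = 336.8 + (-64.4) + (-25.2) = 247.2
Financial account = -(247.2 + (-13.7)) = -233.5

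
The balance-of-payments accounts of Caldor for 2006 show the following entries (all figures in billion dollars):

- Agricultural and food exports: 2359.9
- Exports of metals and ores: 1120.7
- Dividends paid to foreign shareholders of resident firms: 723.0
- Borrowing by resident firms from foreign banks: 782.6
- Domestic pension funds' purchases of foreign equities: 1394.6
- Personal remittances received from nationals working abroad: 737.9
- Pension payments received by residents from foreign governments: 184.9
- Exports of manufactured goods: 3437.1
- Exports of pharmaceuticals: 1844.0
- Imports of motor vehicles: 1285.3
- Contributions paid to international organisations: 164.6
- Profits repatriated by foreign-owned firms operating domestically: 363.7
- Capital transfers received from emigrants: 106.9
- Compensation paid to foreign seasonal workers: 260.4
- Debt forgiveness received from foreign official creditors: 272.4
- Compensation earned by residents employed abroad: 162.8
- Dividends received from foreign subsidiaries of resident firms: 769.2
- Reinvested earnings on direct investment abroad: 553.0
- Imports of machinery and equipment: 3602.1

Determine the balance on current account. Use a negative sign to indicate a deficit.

4770.4

Goods: 1844.0 - 3602.1 - 1285.3 + 1120.7 + 3437.1 + 2359.9 = 3874.3
Primary income: -260.4 + 162.8 - 363.7 + 553.0 - 723.0 + 769.2 = 137.9
Secondary income: -164.6 + 737.9 + 184.9 = 758.2
Current account = 3874.3 + 137.9 + 758.2 = 4770.4
(Excluded from the current account — financial account: borrowing by resident firms from foreign banks 782.6, domestic pension funds' purchases of foreign equities 1394.6; capital account: capital transfers received from emigrants 106.9, debt forgiveness received from foreign official creditors 272.4.)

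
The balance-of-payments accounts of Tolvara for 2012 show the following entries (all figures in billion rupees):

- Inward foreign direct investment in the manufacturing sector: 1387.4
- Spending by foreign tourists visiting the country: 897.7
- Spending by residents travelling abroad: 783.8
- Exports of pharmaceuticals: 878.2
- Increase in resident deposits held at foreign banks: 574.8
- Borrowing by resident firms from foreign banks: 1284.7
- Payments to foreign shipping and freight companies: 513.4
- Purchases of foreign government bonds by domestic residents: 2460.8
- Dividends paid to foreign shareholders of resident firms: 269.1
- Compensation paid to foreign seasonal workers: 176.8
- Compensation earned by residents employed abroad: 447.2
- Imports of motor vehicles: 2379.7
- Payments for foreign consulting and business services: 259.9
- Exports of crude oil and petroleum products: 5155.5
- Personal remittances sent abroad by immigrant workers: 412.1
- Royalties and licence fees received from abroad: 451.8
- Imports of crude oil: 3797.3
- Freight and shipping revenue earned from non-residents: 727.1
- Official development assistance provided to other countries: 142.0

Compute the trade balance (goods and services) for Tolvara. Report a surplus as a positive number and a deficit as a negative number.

Goods: 878.2 - 2379.7 + 5155.5 - 3797.3 = -143.3
Services: -513.4 + 727.1 + 897.7 + 451.8 - 783.8 - 259.9 = 519.5
Trade balance = -143.3 + 519.5 = 376.2
(Excluded from the trade balance — financial account: inward foreign direct investment in the manufacturing sector 1387.4, increase in resident deposits held at foreign banks 574.8, borrowing by resident firms from foreign banks 1284.7, purchases of foreign government bonds by domestic residents 2460.8; primary income: dividends paid to foreign shareholders of resident firms 269.1, compensation paid to foreign seasonal workers 176.8, compensation earned by residents employed abroad 447.2; secondary income: personal remittances sent abroad by immigrant workers 412.1, official development assistance provided to other countries 142.0.)

376.2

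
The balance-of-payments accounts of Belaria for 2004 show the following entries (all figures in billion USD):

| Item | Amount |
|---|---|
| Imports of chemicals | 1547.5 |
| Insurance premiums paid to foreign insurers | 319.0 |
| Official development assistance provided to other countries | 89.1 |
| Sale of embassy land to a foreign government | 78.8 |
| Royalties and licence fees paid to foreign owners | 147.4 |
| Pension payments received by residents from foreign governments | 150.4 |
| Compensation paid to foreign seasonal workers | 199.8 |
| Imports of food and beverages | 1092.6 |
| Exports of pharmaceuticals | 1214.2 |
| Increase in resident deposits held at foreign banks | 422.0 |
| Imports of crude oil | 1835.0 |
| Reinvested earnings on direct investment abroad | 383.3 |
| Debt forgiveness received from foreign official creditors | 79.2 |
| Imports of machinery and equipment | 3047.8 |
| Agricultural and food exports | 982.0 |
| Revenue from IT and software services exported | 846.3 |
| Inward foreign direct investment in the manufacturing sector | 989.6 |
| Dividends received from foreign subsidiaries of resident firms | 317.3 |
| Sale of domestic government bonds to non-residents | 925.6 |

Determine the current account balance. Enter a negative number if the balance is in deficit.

Goods: -1092.6 - 1835.0 - 3047.8 + 982.0 + 1214.2 - 1547.5 = -5326.7
Services: -147.4 - 319.0 + 846.3 = 379.9
Primary income: 383.3 + 317.3 - 199.8 = 500.8
Secondary income: -89.1 + 150.4 = 61.3
Current account = (-5326.7) + 379.9 + 500.8 + 61.3 = -4384.7
(Excluded from the current account — capital account: sale of embassy land to a foreign government 78.8, debt forgiveness received from foreign official creditors 79.2; financial account: increase in resident deposits held at foreign banks 422.0, inward foreign direct investment in the manufacturing sector 989.6, sale of domestic government bonds to non-residents 925.6.)

-4384.7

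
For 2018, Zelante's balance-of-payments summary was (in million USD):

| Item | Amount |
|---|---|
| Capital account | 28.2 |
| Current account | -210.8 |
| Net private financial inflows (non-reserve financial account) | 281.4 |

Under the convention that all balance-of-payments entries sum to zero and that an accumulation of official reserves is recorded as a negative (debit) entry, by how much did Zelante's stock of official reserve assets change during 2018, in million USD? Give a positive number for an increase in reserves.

Official reserve transactions balance = -((-210.8) + 28.2 + 281.4) = -98.8
An accumulation of reserves is recorded as a debit (negative entry), so the change in the stock of reserves is the negative of that balance.
Change in official reserves = -(-98.8) = 98.8

98.8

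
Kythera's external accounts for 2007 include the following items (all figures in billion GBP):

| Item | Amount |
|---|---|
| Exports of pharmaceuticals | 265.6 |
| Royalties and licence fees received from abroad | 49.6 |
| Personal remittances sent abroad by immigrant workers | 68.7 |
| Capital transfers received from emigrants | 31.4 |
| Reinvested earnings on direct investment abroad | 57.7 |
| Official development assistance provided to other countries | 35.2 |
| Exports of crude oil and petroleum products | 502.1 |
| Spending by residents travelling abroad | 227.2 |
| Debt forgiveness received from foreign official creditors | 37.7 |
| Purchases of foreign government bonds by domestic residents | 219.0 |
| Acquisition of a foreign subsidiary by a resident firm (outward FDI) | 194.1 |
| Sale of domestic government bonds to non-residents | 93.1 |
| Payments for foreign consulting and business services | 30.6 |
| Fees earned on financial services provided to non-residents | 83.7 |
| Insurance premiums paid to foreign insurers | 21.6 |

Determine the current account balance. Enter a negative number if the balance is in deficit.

Goods: 265.6 + 502.1 = 767.7
Services: 83.7 - 30.6 + 49.6 - 21.6 - 227.2 = -146.1
Primary income: 57.7
Secondary income: -35.2 - 68.7 = -103.9
Current account = 767.7 + (-146.1) + 57.7 + (-103.9) = 575.4
(Excluded from the current account — capital account: capital transfers received from emigrants 31.4, debt forgiveness received from foreign official creditors 37.7; financial account: purchases of foreign government bonds by domestic residents 219.0, acquisition of a foreign subsidiary by a resident firm (outward FDI) 194.1, sale of domestic government bonds to non-residents 93.1.)

575.4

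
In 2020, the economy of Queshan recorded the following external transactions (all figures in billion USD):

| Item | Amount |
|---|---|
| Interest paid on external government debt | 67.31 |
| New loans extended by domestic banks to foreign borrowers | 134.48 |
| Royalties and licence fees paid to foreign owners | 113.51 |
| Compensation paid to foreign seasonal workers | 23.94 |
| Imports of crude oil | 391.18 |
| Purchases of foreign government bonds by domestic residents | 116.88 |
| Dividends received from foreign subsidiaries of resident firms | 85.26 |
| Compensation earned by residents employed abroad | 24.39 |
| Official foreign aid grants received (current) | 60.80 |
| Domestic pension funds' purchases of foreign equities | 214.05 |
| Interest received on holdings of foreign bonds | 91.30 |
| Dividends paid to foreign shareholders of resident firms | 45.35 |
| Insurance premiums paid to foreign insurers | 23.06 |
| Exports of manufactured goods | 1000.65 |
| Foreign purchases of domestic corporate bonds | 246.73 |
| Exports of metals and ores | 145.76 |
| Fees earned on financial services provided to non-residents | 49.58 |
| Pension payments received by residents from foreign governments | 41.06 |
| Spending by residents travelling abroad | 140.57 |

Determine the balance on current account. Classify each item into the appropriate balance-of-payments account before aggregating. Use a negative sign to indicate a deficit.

Goods: 1000.65 + 145.76 - 391.18 = 755.23
Services: -113.51 - 140.57 - 23.06 + 49.58 = -227.56
Primary income: 85.26 + 24.39 - 45.35 + 91.30 - 23.94 - 67.31 = 64.35
Secondary income: 60.80 + 41.06 = 101.86
Current account = 755.23 + (-227.56) + 64.35 + 101.86 = 693.88
(Excluded from the current account — financial account: new loans extended by domestic banks to foreign borrowers 134.48, purchases of foreign government bonds by domestic residents 116.88, domestic pension funds' purchases of foreign equities 214.05, foreign purchases of domestic corporate bonds 246.73.)

693.88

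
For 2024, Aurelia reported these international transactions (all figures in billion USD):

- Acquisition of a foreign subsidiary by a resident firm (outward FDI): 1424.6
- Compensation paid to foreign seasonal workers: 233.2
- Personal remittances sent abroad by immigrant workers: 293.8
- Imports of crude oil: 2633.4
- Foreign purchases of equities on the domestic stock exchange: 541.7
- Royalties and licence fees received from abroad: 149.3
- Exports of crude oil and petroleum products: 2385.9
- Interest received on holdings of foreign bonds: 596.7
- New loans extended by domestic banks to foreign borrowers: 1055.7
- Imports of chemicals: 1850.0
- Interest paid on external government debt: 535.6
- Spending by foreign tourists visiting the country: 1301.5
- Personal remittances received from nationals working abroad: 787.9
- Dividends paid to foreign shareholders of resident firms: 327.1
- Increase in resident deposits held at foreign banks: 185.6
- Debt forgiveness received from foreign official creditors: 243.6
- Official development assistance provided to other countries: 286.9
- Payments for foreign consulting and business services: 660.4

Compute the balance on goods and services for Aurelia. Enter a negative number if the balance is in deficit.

-1307.1

Goods: -2633.4 + 2385.9 - 1850.0 = -2097.5
Services: 1301.5 - 660.4 + 149.3 = 790.4
Trade balance = -2097.5 + 790.4 = -1307.1
(Excluded from the trade balance — financial account: acquisition of a foreign subsidiary by a resident firm (outward FDI) 1424.6, foreign purchases of equities on the domestic stock exchange 541.7, new loans extended by domestic banks to foreign borrowers 1055.7, increase in resident deposits held at foreign banks 185.6; primary income: compensation paid to foreign seasonal workers 233.2, interest received on holdings of foreign bonds 596.7, interest paid on external government debt 535.6, dividends paid to foreign shareholders of resident firms 327.1; secondary income: personal remittances sent abroad by immigrant workers 293.8, personal remittances received from nationals working abroad 787.9, official development assistance provided to other countries 286.9; capital account: debt forgiveness received from foreign official creditors 243.6.)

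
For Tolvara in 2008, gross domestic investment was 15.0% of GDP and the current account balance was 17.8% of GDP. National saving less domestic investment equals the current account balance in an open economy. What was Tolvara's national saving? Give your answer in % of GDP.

S = I + CA = 15.0 + 17.8 = 32.8

32.8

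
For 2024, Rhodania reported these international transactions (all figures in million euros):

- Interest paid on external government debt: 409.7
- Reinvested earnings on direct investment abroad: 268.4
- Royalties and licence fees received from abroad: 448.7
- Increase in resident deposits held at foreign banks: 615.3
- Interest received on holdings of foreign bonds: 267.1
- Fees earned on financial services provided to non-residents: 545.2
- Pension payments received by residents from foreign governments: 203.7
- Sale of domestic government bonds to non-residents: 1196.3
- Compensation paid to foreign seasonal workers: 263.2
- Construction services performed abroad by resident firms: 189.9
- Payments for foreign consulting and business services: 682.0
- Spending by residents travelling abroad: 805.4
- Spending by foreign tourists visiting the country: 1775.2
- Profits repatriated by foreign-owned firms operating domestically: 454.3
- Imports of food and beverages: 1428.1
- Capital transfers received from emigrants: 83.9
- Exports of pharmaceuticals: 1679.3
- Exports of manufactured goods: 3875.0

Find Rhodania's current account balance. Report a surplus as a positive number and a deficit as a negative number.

Goods: 3875.0 + 1679.3 - 1428.1 = 4126.2
Services: -805.4 + 545.2 + 448.7 + 189.9 + 1775.2 - 682.0 = 1471.6
Primary income: 268.4 - 263.2 - 409.7 - 454.3 + 267.1 = -591.7
Secondary income: 203.7
Current account = 4126.2 + 1471.6 + (-591.7) + 203.7 = 5209.8
(Excluded from the current account — financial account: increase in resident deposits held at foreign banks 615.3, sale of domestic government bonds to non-residents 1196.3; capital account: capital transfers received from emigrants 83.9.)

5209.8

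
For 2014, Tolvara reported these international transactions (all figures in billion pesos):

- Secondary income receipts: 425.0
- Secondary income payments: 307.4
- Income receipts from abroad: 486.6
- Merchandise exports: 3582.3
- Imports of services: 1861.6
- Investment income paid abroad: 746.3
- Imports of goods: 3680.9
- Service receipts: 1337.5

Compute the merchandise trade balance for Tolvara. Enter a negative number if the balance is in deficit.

-98.6

Goods balance = 3582.3 - 3680.9 = -98.6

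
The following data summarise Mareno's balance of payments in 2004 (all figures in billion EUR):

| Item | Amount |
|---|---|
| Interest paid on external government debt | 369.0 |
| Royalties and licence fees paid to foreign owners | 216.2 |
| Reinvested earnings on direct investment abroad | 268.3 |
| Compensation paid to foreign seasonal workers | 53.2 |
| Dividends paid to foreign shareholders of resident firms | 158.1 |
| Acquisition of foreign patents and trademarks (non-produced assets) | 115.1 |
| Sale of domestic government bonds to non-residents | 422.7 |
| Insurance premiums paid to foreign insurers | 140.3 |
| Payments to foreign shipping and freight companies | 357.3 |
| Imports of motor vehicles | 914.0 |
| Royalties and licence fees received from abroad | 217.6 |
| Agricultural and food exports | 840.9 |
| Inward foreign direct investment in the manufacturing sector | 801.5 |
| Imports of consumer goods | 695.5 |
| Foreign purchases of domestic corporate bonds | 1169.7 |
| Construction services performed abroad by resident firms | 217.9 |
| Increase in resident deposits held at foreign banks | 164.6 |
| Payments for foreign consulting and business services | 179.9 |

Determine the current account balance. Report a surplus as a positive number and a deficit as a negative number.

Goods: -695.5 - 914.0 + 840.9 = -768.6
Services: -140.3 - 216.2 + 217.9 - 179.9 + 217.6 - 357.3 = -458.2
Primary income: -53.2 - 158.1 - 369.0 + 268.3 = -312.0
Current account = (-768.6) + (-458.2) + (-312.0) = -1538.8
(Excluded from the current account — capital account: acquisition of foreign patents and trademarks (non-produced assets) 115.1; financial account: sale of domestic government bonds to non-residents 422.7, inward foreign direct investment in the manufacturing sector 801.5, foreign purchases of domestic corporate bonds 1169.7, increase in resident deposits held at foreign banks 164.6.)

-1538.8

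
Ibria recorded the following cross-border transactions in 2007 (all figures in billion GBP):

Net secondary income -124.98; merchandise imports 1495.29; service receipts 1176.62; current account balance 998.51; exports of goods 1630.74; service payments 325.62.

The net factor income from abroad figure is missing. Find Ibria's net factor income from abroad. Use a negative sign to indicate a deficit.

Current account = goods balance + services balance + net primary income + net secondary income
Sum of the known components = 861.47
Net factor income from abroad = CA - (known components) = 998.51 - 861.47 = 137.04

137.04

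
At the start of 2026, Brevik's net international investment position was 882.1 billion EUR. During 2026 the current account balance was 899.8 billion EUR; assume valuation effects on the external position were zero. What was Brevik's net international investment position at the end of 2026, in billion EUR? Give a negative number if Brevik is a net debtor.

1781.9

With no valuation effects, change in NIIP = current account = 899.8
End-of-year NIIP = 882.1 + 899.8 = 1781.9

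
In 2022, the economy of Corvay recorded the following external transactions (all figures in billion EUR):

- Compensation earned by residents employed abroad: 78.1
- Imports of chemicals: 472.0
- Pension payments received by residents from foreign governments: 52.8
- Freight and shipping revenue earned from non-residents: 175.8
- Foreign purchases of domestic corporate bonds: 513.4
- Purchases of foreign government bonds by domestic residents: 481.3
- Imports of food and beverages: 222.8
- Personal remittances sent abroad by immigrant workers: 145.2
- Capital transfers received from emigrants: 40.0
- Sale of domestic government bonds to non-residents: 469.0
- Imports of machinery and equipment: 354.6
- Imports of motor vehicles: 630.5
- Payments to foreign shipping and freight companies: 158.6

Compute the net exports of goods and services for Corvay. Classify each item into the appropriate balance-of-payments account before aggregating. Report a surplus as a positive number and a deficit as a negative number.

-1662.7

Goods: -472.0 - 222.8 - 354.6 - 630.5 = -1679.9
Services: -158.6 + 175.8 = 17.2
Trade balance = -1679.9 + 17.2 = -1662.7
(Excluded from the trade balance — primary income: compensation earned by residents employed abroad 78.1; secondary income: pension payments received by residents from foreign governments 52.8, personal remittances sent abroad by immigrant workers 145.2; financial account: foreign purchases of domestic corporate bonds 513.4, purchases of foreign government bonds by domestic residents 481.3, sale of domestic government bonds to non-residents 469.0; capital account: capital transfers received from emigrants 40.0.)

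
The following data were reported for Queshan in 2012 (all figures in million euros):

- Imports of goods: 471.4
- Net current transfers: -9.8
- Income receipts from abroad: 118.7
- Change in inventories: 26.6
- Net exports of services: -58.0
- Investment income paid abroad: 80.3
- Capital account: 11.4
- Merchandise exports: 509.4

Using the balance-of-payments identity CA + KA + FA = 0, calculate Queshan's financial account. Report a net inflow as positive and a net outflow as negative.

Goods balance = 509.4 - 471.4 = 38.0
Services balance = -58.0
Trade balance (goods + services) = 38.0 + (-58.0) = -20.0
Net primary income = 118.7 - 80.3 = 38.4
Net secondary income = -9.8
Current account = -20.0 + 38.4 + (-9.8) = 8.6
Financial account = -(8.6 + 11.4) = -20.0

-20.0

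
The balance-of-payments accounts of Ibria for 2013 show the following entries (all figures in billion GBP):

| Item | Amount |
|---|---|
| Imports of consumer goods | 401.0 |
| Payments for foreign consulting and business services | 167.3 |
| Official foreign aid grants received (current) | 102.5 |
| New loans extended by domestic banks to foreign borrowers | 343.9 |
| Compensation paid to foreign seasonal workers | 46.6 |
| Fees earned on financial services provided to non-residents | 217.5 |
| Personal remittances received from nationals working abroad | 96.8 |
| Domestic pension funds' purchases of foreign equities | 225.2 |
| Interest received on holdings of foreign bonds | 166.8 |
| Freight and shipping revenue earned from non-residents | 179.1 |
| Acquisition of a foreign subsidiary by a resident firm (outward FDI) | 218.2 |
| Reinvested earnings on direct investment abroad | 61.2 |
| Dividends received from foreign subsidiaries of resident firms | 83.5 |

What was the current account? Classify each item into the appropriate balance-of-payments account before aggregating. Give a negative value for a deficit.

Goods: -401.0
Services: -167.3 + 217.5 + 179.1 = 229.3
Primary income: -46.6 + 166.8 + 83.5 + 61.2 = 264.9
Secondary income: 96.8 + 102.5 = 199.3
Current account = (-401.0) + 229.3 + 264.9 + 199.3 = 292.5
(Excluded from the current account — financial account: new loans extended by domestic banks to foreign borrowers 343.9, domestic pension funds' purchases of foreign equities 225.2, acquisition of a foreign subsidiary by a resident firm (outward FDI) 218.2.)

292.5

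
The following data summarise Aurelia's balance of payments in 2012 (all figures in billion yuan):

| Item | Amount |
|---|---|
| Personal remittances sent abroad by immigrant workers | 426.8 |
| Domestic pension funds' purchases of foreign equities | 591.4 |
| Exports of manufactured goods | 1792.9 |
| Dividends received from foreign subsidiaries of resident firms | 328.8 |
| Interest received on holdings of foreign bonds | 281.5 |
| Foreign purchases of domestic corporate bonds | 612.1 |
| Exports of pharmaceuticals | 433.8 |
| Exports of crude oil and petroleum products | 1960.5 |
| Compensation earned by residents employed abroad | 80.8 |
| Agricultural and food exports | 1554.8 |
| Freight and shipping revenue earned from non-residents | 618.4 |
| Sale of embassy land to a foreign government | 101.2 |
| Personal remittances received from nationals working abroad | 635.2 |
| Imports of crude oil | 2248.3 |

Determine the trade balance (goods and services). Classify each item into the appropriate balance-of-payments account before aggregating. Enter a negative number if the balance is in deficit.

Goods: 1792.9 + 433.8 + 1960.5 - 2248.3 + 1554.8 = 3493.7
Services: 618.4
Trade balance = 3493.7 + 618.4 = 4112.1
(Excluded from the trade balance — secondary income: personal remittances sent abroad by immigrant workers 426.8, personal remittances received from nationals working abroad 635.2; financial account: domestic pension funds' purchases of foreign equities 591.4, foreign purchases of domestic corporate bonds 612.1; primary income: dividends received from foreign subsidiaries of resident firms 328.8, interest received on holdings of foreign bonds 281.5, compensation earned by residents employed abroad 80.8; capital account: sale of embassy land to a foreign government 101.2.)

4112.1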